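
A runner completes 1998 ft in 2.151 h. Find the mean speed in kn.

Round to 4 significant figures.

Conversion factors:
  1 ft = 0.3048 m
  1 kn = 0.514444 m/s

1998 ft × 0.3048 = 608.99 m
2.151 h × 3600 = 7743.6 s
v = d / t = 608.99 m / 7743.6 s = 0.0786443 m/s
0.0786443 m/s ÷ (0.514444 m/s/kn) = 0.152872 kn

0.1529 kn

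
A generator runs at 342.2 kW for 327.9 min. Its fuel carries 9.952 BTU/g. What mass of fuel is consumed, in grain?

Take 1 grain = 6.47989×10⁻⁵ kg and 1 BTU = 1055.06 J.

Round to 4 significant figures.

9.895×10⁶ grain

342.2 kW → 342200 W
327.9 min → 19674 s
E = P × t = 342200 × 19674 = 6.73244×10⁹ J
9.952 BTU/g → 1.05×10⁷ J/kg
m = E / e_s = 6.73244×10⁹ / 1.05×10⁷ = 641.185 kg
In grain: 641.185 / 6.47989×10⁻⁵ = 9.895×10⁶ grain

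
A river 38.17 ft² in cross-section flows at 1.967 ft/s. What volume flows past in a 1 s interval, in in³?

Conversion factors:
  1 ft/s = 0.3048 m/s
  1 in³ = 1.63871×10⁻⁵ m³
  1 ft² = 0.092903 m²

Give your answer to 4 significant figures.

1.967 ft/s × 0.3048 = 0.599542 m/s
38.17 ft² × 0.092903 = 3.54611 m²
V = v × A × t = 0.599542 m/s × 3.54611 m² × 1 s = 2.12604 m³
2.12604 m³ ÷ (1.63871×10⁻⁵ m³/in³) = 129739 in³

1.297×10⁵ in³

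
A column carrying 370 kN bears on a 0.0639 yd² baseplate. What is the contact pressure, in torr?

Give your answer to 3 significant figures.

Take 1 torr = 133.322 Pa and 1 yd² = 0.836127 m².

5.19×10⁴ torr

370 kN × 1000 → 370000 N
0.0639 yd² × 0.836127 → 0.0534285 m²
P = F / A = 370000 N / 0.0534285 m² = 6.92514×10⁶ Pa
6.92514×10⁶ Pa ÷ (133.322 Pa/torr) = 51943 torr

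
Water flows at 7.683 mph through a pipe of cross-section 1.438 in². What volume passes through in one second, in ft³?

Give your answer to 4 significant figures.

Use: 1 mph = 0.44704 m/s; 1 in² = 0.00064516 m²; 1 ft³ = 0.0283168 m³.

0.1125 ft³

7.683 mph × 0.44704 → 3.43461 m/s
1.438 in² × 0.00064516 → 9.2774×10⁻⁴ m²
V = v × A × t = 3.43461 m/s × 9.2774×10⁻⁴ m² × 1 s = 0.00318643 m³
0.00318643 m³ ÷ (0.0283168 m³/ft³) = 0.112528 ft³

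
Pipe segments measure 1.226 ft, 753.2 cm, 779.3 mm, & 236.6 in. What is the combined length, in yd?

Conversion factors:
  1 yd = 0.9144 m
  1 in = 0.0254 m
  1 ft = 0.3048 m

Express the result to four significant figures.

16.07 yd

1.226 ft × 0.3048 = 0.373685 m
753.2 cm × 0.01 = 7.532 m
779.3 mm × 0.001 = 0.7793 m
236.6 in × 0.0254 = 6.00964 m
Combined: 0.373685 + 7.532 + 0.7793 + 6.00964 = 14.6946 m
In yd: 14.6946 / 0.9144 = 16.0702 yd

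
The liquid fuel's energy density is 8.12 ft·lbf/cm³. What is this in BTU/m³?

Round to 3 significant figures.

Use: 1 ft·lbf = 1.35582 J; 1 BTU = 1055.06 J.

8.12 ft·lbf/cm³ × 1.35582 J/ft·lbf ÷ 10⁻⁶ m³/cm³ = 1.10093×10⁷ J/m³
1.10093×10⁷ J/m³ ÷ 1055.06 J/BTU = 10434.8 BTU/m³

1.04×10⁴ BTU/m³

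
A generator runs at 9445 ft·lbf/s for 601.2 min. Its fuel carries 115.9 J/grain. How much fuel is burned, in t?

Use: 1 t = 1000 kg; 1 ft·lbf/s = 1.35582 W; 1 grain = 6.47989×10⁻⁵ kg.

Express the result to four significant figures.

0.2583 t

9445 ft·lbf/s → 12805.7 W
601.2 min → 36072 s
E = P × t = 12805.7 × 36072 = 4.61927×10⁸ J
115.9 J/grain → 1.78861×10⁶ J/kg
m = E / e_s = 4.61927×10⁸ / 1.78861×10⁶ = 258.26 kg
In t: 258.26 / 1000 = 0.25826 t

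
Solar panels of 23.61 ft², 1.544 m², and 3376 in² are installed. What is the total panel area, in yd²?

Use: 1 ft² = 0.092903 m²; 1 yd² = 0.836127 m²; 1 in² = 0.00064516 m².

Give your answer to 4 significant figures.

7.075 yd²

23.61 ft² × 0.092903 → 2.19344 m²
1.544 m² (already m²)
3376 in² × 0.00064516 → 2.17806 m²
Total: 2.19344 + 1.544 + 2.17806 = 5.9155 m²
In yd²: 5.9155 / 0.836127 = 7.07488 yd²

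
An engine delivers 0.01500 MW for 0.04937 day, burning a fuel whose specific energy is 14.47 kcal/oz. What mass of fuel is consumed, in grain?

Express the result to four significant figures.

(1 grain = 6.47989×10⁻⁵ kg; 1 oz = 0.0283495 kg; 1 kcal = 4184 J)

4.624×10⁵ grain

0.01500 MW → 15000 W
0.04937 day → 4265.57 s
E = P × t = 15000 × 4265.57 = 6.39835×10⁷ J
14.47 kcal/oz → 2.13557×10⁶ J/kg
m = E / e_s = 6.39835×10⁷ / 2.13557×10⁶ = 29.9609 kg
In grain: 29.9609 / 6.47989×10⁻⁵ = 462367 grain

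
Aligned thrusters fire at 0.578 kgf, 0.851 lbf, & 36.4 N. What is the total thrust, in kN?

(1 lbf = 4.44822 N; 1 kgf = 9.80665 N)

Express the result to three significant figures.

0.578 kgf × 9.80665 = 5.66824 N
0.851 lbf × 4.44822 = 3.78544 N
36.4 N (already N)
Total: 5.66824 + 3.78544 + 36.4 = 45.8537 N
In kN: 45.8537 / 1000 = 0.0458537 kN

0.0459 kN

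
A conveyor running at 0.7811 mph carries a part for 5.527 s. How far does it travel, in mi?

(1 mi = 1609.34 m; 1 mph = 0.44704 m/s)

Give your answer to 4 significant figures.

0.7811 mph × 0.44704 → 0.349183 m/s
d = v × t = 0.349183 m/s × 5.527 s = 1.92993 m
1.92993 m ÷ (1609.34 m/mi) = 0.00119921 mi

0.001199 mi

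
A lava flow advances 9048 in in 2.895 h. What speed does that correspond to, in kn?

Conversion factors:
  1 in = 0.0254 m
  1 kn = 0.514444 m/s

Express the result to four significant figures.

9048 in × 0.0254 = 229.819 m
2.895 h × 3600 = 10422 s
v = d / t = 229.819 m / 10422 s = 0.0220513 m/s
0.0220513 m/s ÷ (0.514444 m/s/kn) = 0.0428643 kn

0.04286 kn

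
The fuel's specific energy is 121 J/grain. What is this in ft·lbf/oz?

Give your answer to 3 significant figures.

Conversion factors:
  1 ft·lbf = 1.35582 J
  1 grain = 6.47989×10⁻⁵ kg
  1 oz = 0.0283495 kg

121 J/grain ÷ 6.47989×10⁻⁵ kg/grain = 1.86732×10⁶ J/kg
1.86732×10⁶ J/kg ÷ 1.35582 J/ft·lbf × 0.0283495 kg/oz = 39044.7 ft·lbf/oz

3.90×10⁴ ft·lbf/oz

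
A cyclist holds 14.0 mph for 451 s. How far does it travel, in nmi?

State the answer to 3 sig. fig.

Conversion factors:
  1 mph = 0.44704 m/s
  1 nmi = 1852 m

14.0 mph × 0.44704 = 6.25856 m/s
d = v × t = 6.25856 m/s × 451 s = 2822.61 m
2822.61 m ÷ (1852 m/nmi) = 1.52409 nmi

1.52 nmi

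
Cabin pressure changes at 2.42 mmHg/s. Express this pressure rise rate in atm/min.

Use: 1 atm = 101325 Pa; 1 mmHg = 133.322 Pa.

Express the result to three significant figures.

2.42 mmHg/s × 133.322 Pa/mmHg = 322.639 Pa/s
322.639 Pa/s ÷ 101325 Pa/atm × 60 s/min = 0.191052 atm/min

0.191 atm/min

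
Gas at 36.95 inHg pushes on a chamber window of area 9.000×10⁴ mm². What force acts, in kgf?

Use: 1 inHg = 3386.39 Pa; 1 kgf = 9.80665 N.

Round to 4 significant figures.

36.95 inHg × 3386.39 → 125127 Pa
9.000×10⁴ mm² × 10⁻⁶ → 0.09 m²
F = P × A = 125127 Pa × 0.09 m² = 11261.4 N
11261.4 N ÷ (9.80665 N/kgf) = 1148.34 kgf

1148 kgf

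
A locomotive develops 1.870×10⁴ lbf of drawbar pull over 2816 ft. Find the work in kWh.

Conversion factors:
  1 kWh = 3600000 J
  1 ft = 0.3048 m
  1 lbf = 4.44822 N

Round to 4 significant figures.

1.870×10⁴ lbf × 4.44822 = 83181.7 N
2816 ft × 0.3048 = 858.317 m
W = F × d = 83181.7 N × 858.317 m = 7.13963×10⁷ J
7.13963×10⁷ J ÷ (3600000 J/kWh) = 19.8323 kWh

19.83 kWh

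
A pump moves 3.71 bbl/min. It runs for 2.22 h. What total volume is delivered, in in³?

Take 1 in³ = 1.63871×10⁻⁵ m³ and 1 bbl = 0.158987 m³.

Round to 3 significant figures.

4.79×10⁶ in³

3.71 bbl/min → 0.0098307 m³/s
2.22 h → 7992 s
V = Q × t = 0.0098307 × 7992 = 78.567 m³
In in³: 78.567 / 1.63871×10⁻⁵ = 4.79444×10⁶ in³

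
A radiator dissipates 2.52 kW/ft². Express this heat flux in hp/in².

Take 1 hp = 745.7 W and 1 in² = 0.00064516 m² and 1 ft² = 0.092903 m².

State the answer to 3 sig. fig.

2.52 kW/ft² × 1000 W/kW ÷ 0.092903 m²/ft² = 27125.1 W/m²
27125.1 W/m² ÷ 745.7 W/hp × 0.00064516 m²/in² = 0.0234679 hp/in²

0.0235 hp/in²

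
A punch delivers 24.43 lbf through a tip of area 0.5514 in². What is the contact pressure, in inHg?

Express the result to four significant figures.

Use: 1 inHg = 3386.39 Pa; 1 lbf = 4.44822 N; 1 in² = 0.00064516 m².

90.21 inHg

24.43 lbf × 4.44822 = 108.67 N
0.5514 in² × 0.00064516 = 3.55741×10⁻⁴ m²
P = F / A = 108.67 N / 3.55741×10⁻⁴ m² = 305475 Pa
305475 Pa ÷ (3386.39 Pa/inHg) = 90.2067 inHg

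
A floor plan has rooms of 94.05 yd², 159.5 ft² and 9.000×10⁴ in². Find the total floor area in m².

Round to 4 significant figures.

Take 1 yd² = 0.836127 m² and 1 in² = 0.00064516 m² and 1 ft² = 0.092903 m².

94.05 yd² × 0.836127 = 78.6377 m²
159.5 ft² × 0.092903 = 14.818 m²
9.000×10⁴ in² × 0.00064516 = 58.0644 m²
Sum: 78.6377 + 14.818 + 58.0644 = 151.52 m²

151.5 m²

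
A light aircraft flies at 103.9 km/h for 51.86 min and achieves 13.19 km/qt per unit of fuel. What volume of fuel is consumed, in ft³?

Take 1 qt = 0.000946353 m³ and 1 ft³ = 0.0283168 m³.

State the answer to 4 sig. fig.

0.2275 ft³

103.9 km/h → 28.8611 m/s
51.86 min → 3111.6 s
d = v × t = 28.8611 × 3111.6 = 89804.2 m
13.19 km/qt → 1.39377×10⁷ m/m³
V = d / (distance per unit fuel) = 89804.2 / 1.39377×10⁷ = 0.00644326 m³
In ft³: 0.00644326 / 0.0283168 = 0.227542 ft³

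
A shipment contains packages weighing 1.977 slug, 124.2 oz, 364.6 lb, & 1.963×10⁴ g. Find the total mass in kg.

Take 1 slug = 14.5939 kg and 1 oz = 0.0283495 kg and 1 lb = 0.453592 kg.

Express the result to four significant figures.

1.977 slug × 14.5939 = 28.8521 kg
124.2 oz × 0.0283495 = 3.52101 kg
364.6 lb × 0.453592 = 165.38 kg
1.963×10⁴ g × 0.001 = 19.63 kg
Combined: 28.8521 + 3.52101 + 165.38 + 19.63 = 217.383 kg

217.4 kg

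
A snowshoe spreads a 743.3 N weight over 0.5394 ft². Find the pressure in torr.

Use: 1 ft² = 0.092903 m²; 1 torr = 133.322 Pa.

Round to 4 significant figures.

0.5394 ft² × 0.092903 = 0.0501119 m²
P = F / A = 743.3 N / 0.0501119 m² = 14832.8 Pa
14832.8 Pa ÷ (133.322 Pa/torr) = 111.255 torr

111.3 torr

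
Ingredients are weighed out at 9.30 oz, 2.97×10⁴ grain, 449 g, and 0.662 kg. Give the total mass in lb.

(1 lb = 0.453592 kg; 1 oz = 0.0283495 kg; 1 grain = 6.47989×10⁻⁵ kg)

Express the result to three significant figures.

9.30 oz × 0.0283495 = 0.26365 kg
2.97×10⁴ grain × 6.47989×10⁻⁵ = 1.92453 kg
449 g × 0.001 = 0.449 kg
0.662 kg (already kg)
Sum: 0.26365 + 1.92453 + 0.449 + 0.662 = 3.29918 kg
In lb: 3.29918 / 0.453592 = 7.27345 lb

7.27 lb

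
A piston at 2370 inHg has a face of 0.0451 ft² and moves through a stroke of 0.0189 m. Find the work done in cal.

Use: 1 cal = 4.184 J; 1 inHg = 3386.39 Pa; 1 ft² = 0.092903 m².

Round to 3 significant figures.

152 cal

2370 inHg → 8.02574×10⁶ Pa
0.0451 ft² → 0.00418993 m²
F = P × A = 8.02574×10⁶ × 0.00418993 = 33627.3 N
W = F × d = 33627.3 × 0.0189 = 635.556 J
In cal: 635.556 / 4.184 = 151.902 cal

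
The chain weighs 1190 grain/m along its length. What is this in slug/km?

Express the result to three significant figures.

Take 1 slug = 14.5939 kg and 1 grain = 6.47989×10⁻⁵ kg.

5.28 slug/km

1190 grain/m × 6.47989×10⁻⁵ kg/grain = 0.0771107 kg/m
0.0771107 kg/m ÷ 14.5939 kg/slug × 1000 m/km = 5.28376 slug/km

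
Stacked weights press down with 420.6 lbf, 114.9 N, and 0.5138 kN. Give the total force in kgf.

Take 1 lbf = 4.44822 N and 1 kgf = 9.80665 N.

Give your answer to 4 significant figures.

254.9 kgf

420.6 lbf × 4.44822 → 1870.92 N
114.9 N (already N)
0.5138 kN × 1000 → 513.8 N
Total: 1870.92 + 114.9 + 513.8 = 2499.62 N
In kgf: 2499.62 / 9.80665 = 254.89 kgf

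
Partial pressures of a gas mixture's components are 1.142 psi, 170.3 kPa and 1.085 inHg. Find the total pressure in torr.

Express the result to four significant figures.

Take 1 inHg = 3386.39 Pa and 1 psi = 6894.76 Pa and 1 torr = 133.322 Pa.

1.142 psi × 6894.76 = 7873.82 Pa
170.3 kPa × 1000 = 170300 Pa
1.085 inHg × 3386.39 = 3674.23 Pa
Combined: 7873.82 + 170300 + 3674.23 = 181848 Pa
In torr: 181848 / 133.322 = 1363.98 torr

1364 torr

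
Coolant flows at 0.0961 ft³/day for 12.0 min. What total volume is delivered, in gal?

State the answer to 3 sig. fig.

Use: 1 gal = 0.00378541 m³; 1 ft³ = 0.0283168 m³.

0.0961 ft³/day → 3.14959×10⁻⁸ m³/s
12.0 min → 720 s
V = Q × t = 3.14959×10⁻⁸ × 720 = 2.2677×10⁻⁵ m³
In gal: 2.2677×10⁻⁵ / 0.00378541 = 0.00599063 gal

0.00599 gal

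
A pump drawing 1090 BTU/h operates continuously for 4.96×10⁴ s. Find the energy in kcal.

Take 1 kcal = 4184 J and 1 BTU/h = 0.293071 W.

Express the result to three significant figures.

1090 BTU/h × 0.293071 = 319.447 W
E = P × t = 319.447 W × 49600 s = 1.58446×10⁷ J
1.58446×10⁷ J ÷ (4184 J/kcal) = 3786.95 kcal

3790 kcal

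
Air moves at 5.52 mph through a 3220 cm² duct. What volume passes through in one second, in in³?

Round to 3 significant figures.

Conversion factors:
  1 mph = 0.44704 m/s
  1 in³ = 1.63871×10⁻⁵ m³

5.52 mph × 0.44704 → 2.46766 m/s
3220 cm² × 0.0001 → 0.322 m²
V = v × A × t = 2.46766 m/s × 0.322 m² × 1 s = 0.794587 m³
0.794587 m³ ÷ (1.63871×10⁻⁵ m³/in³) = 48488.6 in³

4.85×10⁴ in³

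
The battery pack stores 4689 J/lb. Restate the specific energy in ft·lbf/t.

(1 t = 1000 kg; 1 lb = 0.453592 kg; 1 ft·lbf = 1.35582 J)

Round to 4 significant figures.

7.625×10⁶ ft·lbf/t

4689 J/lb ÷ 0.453592 kg/lb = 10337.5 J/kg
10337.5 J/kg ÷ 1.35582 J/ft·lbf × 1000 kg/t = 7.62454×10⁶ ft·lbf/t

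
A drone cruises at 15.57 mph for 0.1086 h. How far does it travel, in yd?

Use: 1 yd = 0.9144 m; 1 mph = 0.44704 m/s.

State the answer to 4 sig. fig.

15.57 mph × 0.44704 → 6.96041 m/s
0.1086 h × 3600 → 390.96 s
d = v × t = 6.96041 m/s × 390.96 s = 2721.24 m
2721.24 m ÷ (0.9144 m/yd) = 2975.98 yd

2976 yd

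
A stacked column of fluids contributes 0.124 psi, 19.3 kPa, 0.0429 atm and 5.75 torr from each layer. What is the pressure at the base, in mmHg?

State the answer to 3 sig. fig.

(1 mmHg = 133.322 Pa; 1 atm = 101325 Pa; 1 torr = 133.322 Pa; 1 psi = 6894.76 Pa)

190 mmHg

0.124 psi × 6894.76 = 854.95 Pa
19.3 kPa × 1000 = 19300 Pa
0.0429 atm × 101325 = 4346.84 Pa
5.75 torr × 133.322 = 766.602 Pa
Sum: 854.95 + 19300 + 4346.84 + 766.602 = 25268.4 Pa
In mmHg: 25268.4 / 133.322 = 189.529 mmHg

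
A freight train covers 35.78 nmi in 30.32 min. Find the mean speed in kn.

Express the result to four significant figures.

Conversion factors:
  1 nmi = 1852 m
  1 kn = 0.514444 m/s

35.78 nmi × 1852 → 66264.6 m
30.32 min × 60 → 1819.2 s
v = d / t = 66264.6 m / 1819.2 s = 36.4251 m/s
36.4251 m/s ÷ (0.514444 m/s/kn) = 70.8048 kn

70.80 kn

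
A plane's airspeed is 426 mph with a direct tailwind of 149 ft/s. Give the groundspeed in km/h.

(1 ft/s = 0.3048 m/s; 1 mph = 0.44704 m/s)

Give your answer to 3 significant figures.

426 mph × 0.44704 → 190.439 m/s
149 ft/s × 0.3048 → 45.4152 m/s
Total: 190.439 + 45.4152 = 235.854 m/s
In km/h: 235.854 / (1/3.6) = 849.074 km/h

849 km/h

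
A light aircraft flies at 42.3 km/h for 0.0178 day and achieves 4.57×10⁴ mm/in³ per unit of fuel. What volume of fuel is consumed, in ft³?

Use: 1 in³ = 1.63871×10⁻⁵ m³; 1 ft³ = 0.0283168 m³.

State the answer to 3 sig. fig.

42.3 km/h → 11.75 m/s
0.0178 day → 1537.92 s
d = v × t = 11.75 × 1537.92 = 18070.6 m
4.57×10⁴ mm/in³ → 2.78878×10⁶ m/m³
V = d / (distance per unit fuel) = 18070.6 / 2.78878×10⁶ = 0.00647975 m³
In ft³: 0.00647975 / 0.0283168 = 0.228831 ft³

0.229 ft³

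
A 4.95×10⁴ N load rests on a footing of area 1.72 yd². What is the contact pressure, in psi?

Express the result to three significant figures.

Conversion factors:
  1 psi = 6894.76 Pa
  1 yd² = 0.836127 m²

4.99 psi

1.72 yd² × 0.836127 = 1.43814 m²
P = F / A = 49500 N / 1.43814 m² = 34419.5 Pa
34419.5 Pa ÷ (6894.76 Pa/psi) = 4.99212 psi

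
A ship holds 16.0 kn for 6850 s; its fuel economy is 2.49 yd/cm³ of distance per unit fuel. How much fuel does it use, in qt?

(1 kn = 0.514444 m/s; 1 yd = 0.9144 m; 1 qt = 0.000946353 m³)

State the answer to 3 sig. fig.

16.0 kn → 8.2311 m/s
d = v × t = 8.2311 × 6850 = 56383 m
2.49 yd/cm³ → 2.27686×10⁶ m/m³
V = d / (distance per unit fuel) = 56383 / 2.27686×10⁶ = 0.0247635 m³
In qt: 0.0247635 / 0.000946353 = 26.1673 qt

26.2 qt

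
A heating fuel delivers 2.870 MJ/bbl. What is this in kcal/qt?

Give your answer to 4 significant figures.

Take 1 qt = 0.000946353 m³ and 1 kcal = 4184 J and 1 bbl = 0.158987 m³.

4.083 kcal/qt

2.870 MJ/bbl × 1000000 J/MJ ÷ 0.158987 m³/bbl = 1.80518×10⁷ J/m³
1.80518×10⁷ J/m³ ÷ 4184 J/kcal × 0.000946353 m³/qt = 4.08302 kcal/qt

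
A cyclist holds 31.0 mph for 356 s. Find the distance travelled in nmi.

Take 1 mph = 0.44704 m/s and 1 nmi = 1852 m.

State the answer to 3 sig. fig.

31.0 mph × 0.44704 = 13.8582 m/s
d = v × t = 13.8582 m/s × 356 s = 4933.52 m
4933.52 m ÷ (1852 m/nmi) = 2.66389 nmi

2.66 nmi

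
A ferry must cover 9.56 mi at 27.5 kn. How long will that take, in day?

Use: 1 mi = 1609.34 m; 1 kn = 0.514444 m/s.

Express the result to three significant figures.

0.0126 day

9.56 mi × 1609.34 → 15385.3 m
27.5 kn × 0.514444 → 14.1472 m/s
t = d / v = 15385.3 m / 14.1472 m/s = 1087.52 s
1087.52 s ÷ (86400 s/day) = 0.012587 day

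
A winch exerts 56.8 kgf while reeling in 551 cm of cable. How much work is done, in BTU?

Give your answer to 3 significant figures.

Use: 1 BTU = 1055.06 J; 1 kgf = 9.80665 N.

56.8 kgf × 9.80665 → 557.018 N
551 cm × 0.01 → 5.51 m
W = F × d = 557.018 N × 5.51 m = 3069.17 J
3069.17 J ÷ (1055.06 J/BTU) = 2.909 BTU

2.91 BTU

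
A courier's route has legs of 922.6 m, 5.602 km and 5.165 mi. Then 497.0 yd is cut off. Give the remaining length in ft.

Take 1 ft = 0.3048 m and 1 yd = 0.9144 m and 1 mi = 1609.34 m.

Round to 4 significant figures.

4.719×10⁴ ft

922.6 m (already m)
5.602 km × 1000 = 5602 m
5.165 mi × 1609.34 = 8312.24 m
497.0 yd × 0.9144 = 454.457 m
Net: 922.6 + 5602 + 8312.24 − 454.457 = 14382.4 m
In ft: 14382.4 / 0.3048 = 47186.4 ft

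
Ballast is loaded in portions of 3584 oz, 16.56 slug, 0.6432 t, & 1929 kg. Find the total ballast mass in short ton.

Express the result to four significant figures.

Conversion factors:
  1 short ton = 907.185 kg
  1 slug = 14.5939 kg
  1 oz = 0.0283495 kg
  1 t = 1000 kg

3.214 short ton

3584 oz × 0.0283495 = 101.605 kg
16.56 slug × 14.5939 = 241.675 kg
0.6432 t × 1000 = 643.2 kg
1929 kg (already kg)
Combined: 101.605 + 241.675 + 643.2 + 1929 = 2915.48 kg
In short ton: 2915.48 / 907.185 = 3.21377 short ton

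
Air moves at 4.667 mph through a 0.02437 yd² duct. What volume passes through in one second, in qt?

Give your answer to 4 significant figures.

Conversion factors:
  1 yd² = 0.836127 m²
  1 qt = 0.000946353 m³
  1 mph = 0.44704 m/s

44.92 qt

4.667 mph × 0.44704 = 2.08634 m/s
0.02437 yd² × 0.836127 = 0.0203764 m²
V = v × A × t = 2.08634 m/s × 0.0203764 m² × 1 s = 0.0425121 m³
0.0425121 m³ ÷ (0.000946353 m³/qt) = 44.922 qt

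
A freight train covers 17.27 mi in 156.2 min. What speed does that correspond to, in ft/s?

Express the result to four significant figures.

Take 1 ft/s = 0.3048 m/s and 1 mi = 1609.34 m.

9.730 ft/s

17.27 mi × 1609.34 → 27793.3 m
156.2 min × 60 → 9372 s
v = d / t = 27793.3 m / 9372 s = 2.96557 m/s
2.96557 m/s ÷ (0.3048 m/s/ft/s) = 9.72956 ft/s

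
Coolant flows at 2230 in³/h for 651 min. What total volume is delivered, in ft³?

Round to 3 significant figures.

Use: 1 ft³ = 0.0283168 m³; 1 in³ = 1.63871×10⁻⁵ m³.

2230 in³/h → 1.01509×10⁻⁵ m³/s
651 min → 39060 s
V = Q × t = 1.01509×10⁻⁵ × 39060 = 0.396494 m³
In ft³: 0.396494 / 0.0283168 = 14.0021 ft³

14.0 ft³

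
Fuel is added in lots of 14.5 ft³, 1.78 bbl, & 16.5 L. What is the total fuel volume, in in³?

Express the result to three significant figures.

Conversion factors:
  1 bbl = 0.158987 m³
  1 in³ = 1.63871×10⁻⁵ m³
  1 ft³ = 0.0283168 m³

4.33×10⁴ in³

14.5 ft³ × 0.0283168 = 0.410594 m³
1.78 bbl × 0.158987 = 0.282997 m³
16.5 L × 0.001 = 0.0165 m³
Sum: 0.410594 + 0.282997 + 0.0165 = 0.710091 m³
In in³: 0.710091 / 1.63871×10⁻⁵ = 43332.3 in³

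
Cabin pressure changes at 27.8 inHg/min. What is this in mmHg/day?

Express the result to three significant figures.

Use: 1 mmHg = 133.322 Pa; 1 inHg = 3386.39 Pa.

27.8 inHg/min × 3386.39 Pa/inHg ÷ 60 s/min = 1569.03 Pa/s
1569.03 Pa/s ÷ 133.322 Pa/mmHg × 86400 s/day = 1.01682×10⁶ mmHg/day

1.02×10⁶ mmHg/day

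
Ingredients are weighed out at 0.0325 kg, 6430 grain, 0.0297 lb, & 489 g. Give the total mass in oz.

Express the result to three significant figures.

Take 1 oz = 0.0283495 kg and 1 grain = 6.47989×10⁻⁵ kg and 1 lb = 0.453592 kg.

0.0325 kg (already kg)
6430 grain × 6.47989×10⁻⁵ = 0.416657 kg
0.0297 lb × 0.453592 = 0.0134717 kg
489 g × 0.001 = 0.489 kg
Total: 0.0325 + 0.416657 + 0.0134717 + 0.489 = 0.951629 kg
In oz: 0.951629 / 0.0283495 = 33.5678 oz

33.6 oz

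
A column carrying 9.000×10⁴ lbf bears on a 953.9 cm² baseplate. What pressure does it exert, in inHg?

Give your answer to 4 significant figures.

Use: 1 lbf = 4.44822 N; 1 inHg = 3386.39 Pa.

1239 inHg

9.000×10⁴ lbf × 4.44822 = 400340 N
953.9 cm² × 0.0001 = 0.09539 m²
P = F / A = 400340 N / 0.09539 m² = 4.19688×10⁶ Pa
4.19688×10⁶ Pa ÷ (3386.39 Pa/inHg) = 1239.34 inHg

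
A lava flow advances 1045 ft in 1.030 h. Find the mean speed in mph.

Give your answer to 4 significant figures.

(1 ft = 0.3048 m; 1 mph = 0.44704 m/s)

0.1922 mph

1045 ft × 0.3048 → 318.516 m
1.030 h × 3600 → 3708 s
v = d / t = 318.516 m / 3708 s = 0.0858997 m/s
0.0858997 m/s ÷ (0.44704 m/s/mph) = 0.192152 mph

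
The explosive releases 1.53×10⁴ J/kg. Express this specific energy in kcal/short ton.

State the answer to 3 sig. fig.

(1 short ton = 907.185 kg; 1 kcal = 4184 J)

1.53×10⁴ J/kg is already 15300 J/kg
15300 J/kg ÷ 4184 J/kcal × 907.185 kg/short ton = 3317.38 kcal/short ton

3320 kcal/short ton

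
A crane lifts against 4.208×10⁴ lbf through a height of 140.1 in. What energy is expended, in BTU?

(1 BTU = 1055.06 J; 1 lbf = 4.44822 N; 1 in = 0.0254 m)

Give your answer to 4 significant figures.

4.208×10⁴ lbf × 4.44822 = 187181 N
140.1 in × 0.0254 = 3.55854 m
W = F × d = 187181 N × 3.55854 m = 666091 J
666091 J ÷ (1055.06 J/BTU) = 631.33 BTU

631.3 BTU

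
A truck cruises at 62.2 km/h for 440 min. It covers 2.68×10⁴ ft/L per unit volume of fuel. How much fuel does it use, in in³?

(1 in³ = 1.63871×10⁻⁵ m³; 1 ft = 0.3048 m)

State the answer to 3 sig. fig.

3410 in³

62.2 km/h → 17.2778 m/s
440 min → 26400 s
d = v × t = 17.2778 × 26400 = 456134 m
2.68×10⁴ ft/L → 8.16864×10⁶ m/m³
V = d / (distance per unit fuel) = 456134 / 8.16864×10⁶ = 0.0558397 m³
In in³: 0.0558397 / 1.63871×10⁻⁵ = 3407.54 in³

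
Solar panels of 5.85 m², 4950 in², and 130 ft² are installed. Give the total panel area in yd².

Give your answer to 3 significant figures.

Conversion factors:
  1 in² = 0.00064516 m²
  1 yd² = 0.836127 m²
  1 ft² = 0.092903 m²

25.3 yd²

5.85 m² (already m²)
4950 in² × 0.00064516 = 3.19354 m²
130 ft² × 0.092903 = 12.0774 m²
Combined: 5.85 + 3.19354 + 12.0774 = 21.1209 m²
In yd²: 21.1209 / 0.836127 = 25.2604 yd²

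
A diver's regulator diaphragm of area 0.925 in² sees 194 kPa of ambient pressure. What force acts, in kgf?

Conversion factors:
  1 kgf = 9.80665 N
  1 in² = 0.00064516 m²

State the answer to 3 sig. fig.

194 kPa × 1000 → 194000 Pa
0.925 in² × 0.00064516 → 5.96773×10⁻⁴ m²
F = P × A = 194000 Pa × 5.96773×10⁻⁴ m² = 115.774 N
115.774 N ÷ (9.80665 N/kgf) = 11.8057 kgf

11.8 kgf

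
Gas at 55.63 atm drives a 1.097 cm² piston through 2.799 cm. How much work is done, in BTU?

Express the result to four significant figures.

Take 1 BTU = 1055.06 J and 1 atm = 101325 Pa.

0.01640 BTU

55.63 atm → 5.63671×10⁶ Pa
1.097 cm² → 1.097×10⁻⁴ m²
F = P × A = 5.63671×10⁶ × 1.097×10⁻⁴ = 618.347 N
2.799 cm → 0.02799 m
W = F × d = 618.347 × 0.02799 = 17.3075 J
In BTU: 17.3075 / 1055.06 = 0.0164043 BTU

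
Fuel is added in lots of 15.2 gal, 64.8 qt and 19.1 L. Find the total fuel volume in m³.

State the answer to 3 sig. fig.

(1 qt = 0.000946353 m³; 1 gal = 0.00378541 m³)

15.2 gal × 0.00378541 = 0.0575382 m³
64.8 qt × 0.000946353 = 0.0613237 m³
19.1 L × 0.001 = 0.0191 m³
Sum: 0.0575382 + 0.0613237 + 0.0191 = 0.137962 m³

0.138 m³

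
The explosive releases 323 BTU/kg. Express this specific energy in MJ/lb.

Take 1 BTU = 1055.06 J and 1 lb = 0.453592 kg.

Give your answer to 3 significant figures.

323 BTU/kg × 1055.06 J/BTU = 340784 J/kg
340784 J/kg ÷ 1000000 J/MJ × 0.453592 kg/lb = 0.154577 MJ/lb

0.155 MJ/lb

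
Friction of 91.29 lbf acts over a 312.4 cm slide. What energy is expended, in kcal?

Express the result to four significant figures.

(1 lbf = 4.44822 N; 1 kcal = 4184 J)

0.3032 kcal

91.29 lbf × 4.44822 = 406.078 N
312.4 cm × 0.01 = 3.124 m
W = F × d = 406.078 N × 3.124 m = 1268.59 J
1268.59 J ÷ (4184 J/kcal) = 0.3032 kcal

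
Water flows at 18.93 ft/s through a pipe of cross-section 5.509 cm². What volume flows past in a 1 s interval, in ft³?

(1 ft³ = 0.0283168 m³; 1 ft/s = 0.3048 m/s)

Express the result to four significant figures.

0.1123 ft³

18.93 ft/s × 0.3048 = 5.76986 m/s
5.509 cm² × 0.0001 = 5.509×10⁻⁴ m²
V = v × A × t = 5.76986 m/s × 5.509×10⁻⁴ m² × 1 s = 0.00317862 m³
0.00317862 m³ ÷ (0.0283168 m³/ft³) = 0.112252 ft³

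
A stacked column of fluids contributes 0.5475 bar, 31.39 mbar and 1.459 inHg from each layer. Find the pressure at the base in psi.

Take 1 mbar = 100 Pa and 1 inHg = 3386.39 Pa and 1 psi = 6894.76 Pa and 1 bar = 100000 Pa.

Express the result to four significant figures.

0.5475 bar × 100000 = 54750 Pa
31.39 mbar × 100 = 3139 Pa
1.459 inHg × 3386.39 = 4940.74 Pa
Combined: 54750 + 3139 + 4940.74 = 62829.7 Pa
In psi: 62829.7 / 6894.76 = 9.11267 psi

9.113 psi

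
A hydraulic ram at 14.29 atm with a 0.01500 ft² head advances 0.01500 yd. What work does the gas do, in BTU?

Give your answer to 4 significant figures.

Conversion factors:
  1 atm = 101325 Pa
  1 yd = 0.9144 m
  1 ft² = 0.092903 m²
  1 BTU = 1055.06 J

14.29 atm → 1.44793×10⁶ Pa
0.01500 ft² → 0.00139354 m²
F = P × A = 1.44793×10⁶ × 0.00139354 = 2017.75 N
0.01500 yd → 0.013716 m
W = F × d = 2017.75 × 0.013716 = 27.6755 J
In BTU: 27.6755 / 1055.06 = 0.0262312 BTU

0.02623 BTU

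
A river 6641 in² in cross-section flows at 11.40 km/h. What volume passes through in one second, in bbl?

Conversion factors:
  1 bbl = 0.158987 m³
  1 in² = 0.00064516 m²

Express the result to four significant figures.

85.34 bbl

11.40 km/h × (1/3.6) → 3.16667 m/s
6641 in² × 0.00064516 → 4.28451 m²
V = v × A × t = 3.16667 m/s × 4.28451 m² × 1 s = 13.5676 m³
13.5676 m³ ÷ (0.158987 m³/bbl) = 85.3378 bbl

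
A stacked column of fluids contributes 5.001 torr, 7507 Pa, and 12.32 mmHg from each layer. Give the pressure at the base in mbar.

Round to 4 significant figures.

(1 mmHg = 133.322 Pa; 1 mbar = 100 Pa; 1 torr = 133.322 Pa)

5.001 torr × 133.322 = 666.743 Pa
7507 Pa (already Pa)
12.32 mmHg × 133.322 = 1642.53 Pa
Total: 666.743 + 7507 + 1642.53 = 9816.27 Pa
In mbar: 9816.27 / 100 = 98.1627 mbar

98.16 mbar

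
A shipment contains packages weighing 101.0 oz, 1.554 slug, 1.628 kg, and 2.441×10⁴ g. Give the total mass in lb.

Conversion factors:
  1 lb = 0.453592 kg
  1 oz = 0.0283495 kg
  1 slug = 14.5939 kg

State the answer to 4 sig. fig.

113.7 lb

101.0 oz × 0.0283495 = 2.8633 kg
1.554 slug × 14.5939 = 22.6789 kg
1.628 kg (already kg)
2.441×10⁴ g × 0.001 = 24.41 kg
Combined: 2.8633 + 22.6789 + 1.628 + 24.41 = 51.5802 kg
In lb: 51.5802 / 0.453592 = 113.715 lb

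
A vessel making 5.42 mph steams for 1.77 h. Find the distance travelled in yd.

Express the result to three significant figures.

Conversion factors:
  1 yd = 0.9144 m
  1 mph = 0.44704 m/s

1.69×10⁴ yd

5.42 mph × 0.44704 = 2.42296 m/s
1.77 h × 3600 = 6372 s
d = v × t = 2.42296 m/s × 6372 s = 15439.1 m
15439.1 m ÷ (0.9144 m/yd) = 16884.4 yd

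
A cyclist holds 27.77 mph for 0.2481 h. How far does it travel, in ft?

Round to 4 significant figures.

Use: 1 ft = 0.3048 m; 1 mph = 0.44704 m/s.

27.77 mph × 0.44704 → 12.4143 m/s
0.2481 h × 3600 → 893.16 s
d = v × t = 12.4143 m/s × 893.16 s = 11088 m
11088 m ÷ (0.3048 m/ft) = 36378 ft

3.638×10⁴ ft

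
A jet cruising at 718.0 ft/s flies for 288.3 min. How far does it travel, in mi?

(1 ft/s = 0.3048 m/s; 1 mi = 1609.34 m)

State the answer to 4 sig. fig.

2352 mi

718.0 ft/s × 0.3048 = 218.846 m/s
288.3 min × 60 = 17298 s
d = v × t = 218.846 m/s × 17298 s = 3.7856×10⁶ m
3.7856×10⁶ m ÷ (1609.34 m/mi) = 2352.27 mi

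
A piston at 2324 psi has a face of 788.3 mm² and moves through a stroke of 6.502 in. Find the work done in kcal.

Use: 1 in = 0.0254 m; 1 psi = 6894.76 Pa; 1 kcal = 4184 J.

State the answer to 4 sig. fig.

0.4986 kcal

2324 psi → 1.60234×10⁷ Pa
788.3 mm² → 7.883×10⁻⁴ m²
F = P × A = 1.60234×10⁷ × 7.883×10⁻⁴ = 12631.2 N
6.502 in → 0.165151 m
W = F × d = 12631.2 × 0.165151 = 2086.06 J
In kcal: 2086.06 / 4184 = 0.49858 kcal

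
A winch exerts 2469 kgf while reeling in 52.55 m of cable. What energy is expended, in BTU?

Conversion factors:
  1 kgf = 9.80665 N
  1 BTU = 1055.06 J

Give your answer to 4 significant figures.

1206 BTU

2469 kgf × 9.80665 → 24212.6 N
W = F × d = 24212.6 N × 52.55 m = 1.27237×10⁶ J
1.27237×10⁶ J ÷ (1055.06 J/BTU) = 1205.97 BTU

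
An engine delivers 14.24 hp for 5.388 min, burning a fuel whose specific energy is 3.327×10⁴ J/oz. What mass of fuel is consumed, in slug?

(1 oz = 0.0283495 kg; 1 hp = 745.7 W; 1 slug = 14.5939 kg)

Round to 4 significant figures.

14.24 hp → 10618.8 W
5.388 min → 323.28 s
E = P × t = 10618.8 × 323.28 = 3.43285×10⁶ J
3.327×10⁴ J/oz → 1.17357×10⁶ J/kg
m = E / e_s = 3.43285×10⁶ / 1.17357×10⁶ = 2.92513 kg
In slug: 2.92513 / 14.5939 = 0.200435 slug

0.2004 slug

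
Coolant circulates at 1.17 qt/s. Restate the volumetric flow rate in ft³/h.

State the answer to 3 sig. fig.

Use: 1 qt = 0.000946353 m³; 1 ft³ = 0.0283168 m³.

141 ft³/h

1.17 qt/s × 0.000946353 m³/qt = 0.00110723 m³/s
0.00110723 m³/s ÷ 0.0283168 m³/ft³ × 3600 s/h = 140.765 ft³/h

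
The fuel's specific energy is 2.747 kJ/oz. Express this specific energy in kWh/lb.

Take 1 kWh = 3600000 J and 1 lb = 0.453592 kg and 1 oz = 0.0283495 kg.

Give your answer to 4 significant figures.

2.747 kJ/oz × 1000 J/kJ ÷ 0.0283495 kg/oz = 96897.7 J/kg
96897.7 J/kg ÷ 3600000 J/kWh × 0.453592 kg/lb = 0.0122089 kWh/lb

0.01221 kWh/lb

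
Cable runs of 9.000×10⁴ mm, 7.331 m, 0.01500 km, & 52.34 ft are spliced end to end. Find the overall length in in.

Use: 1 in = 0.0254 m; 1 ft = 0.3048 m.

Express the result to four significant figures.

5051 in

9.000×10⁴ mm × 0.001 → 90 m
7.331 m (already m)
0.01500 km × 1000 → 15 m
52.34 ft × 0.3048 → 15.9532 m
Total: 90 + 7.331 + 15 + 15.9532 = 128.284 m
In in: 128.284 / 0.0254 = 5050.55 in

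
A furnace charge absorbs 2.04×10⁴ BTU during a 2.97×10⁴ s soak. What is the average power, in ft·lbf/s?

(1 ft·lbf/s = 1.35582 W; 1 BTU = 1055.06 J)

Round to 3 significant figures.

2.04×10⁴ BTU × 1055.06 = 2.15232×10⁷ J
P = E / t = 2.15232×10⁷ J / 29700 s = 724.687 W
724.687 W ÷ (1.35582 W/ft·lbf/s) = 534.501 ft·lbf/s

535 ft·lbf/s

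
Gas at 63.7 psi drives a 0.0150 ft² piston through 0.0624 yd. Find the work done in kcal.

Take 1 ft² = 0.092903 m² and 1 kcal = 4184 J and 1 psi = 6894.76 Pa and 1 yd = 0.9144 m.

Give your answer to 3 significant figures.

63.7 psi → 439196 Pa
0.0150 ft² → 0.00139354 m²
F = P × A = 439196 × 0.00139354 = 612.037 N
0.0624 yd → 0.0570586 m
W = F × d = 612.037 × 0.0570586 = 34.922 J
In kcal: 34.922 / 4184 = 0.00834656 kcal

0.00835 kcal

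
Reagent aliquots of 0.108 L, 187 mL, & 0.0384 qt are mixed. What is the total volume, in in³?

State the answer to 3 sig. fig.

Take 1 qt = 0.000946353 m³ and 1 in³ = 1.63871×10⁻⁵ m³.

20.2 in³

0.108 L × 0.001 → 1.08×10⁻⁴ m³
187 mL × 10⁻⁶ → 1.87×10⁻⁴ m³
0.0384 qt × 0.000946353 → 3.634×10⁻⁵ m³
Combined: 1.08×10⁻⁴ + 1.87×10⁻⁴ + 3.634×10⁻⁵ = 3.3134×10⁻⁴ m³
In in³: 3.3134×10⁻⁴ / 1.63871×10⁻⁵ = 20.2196 in³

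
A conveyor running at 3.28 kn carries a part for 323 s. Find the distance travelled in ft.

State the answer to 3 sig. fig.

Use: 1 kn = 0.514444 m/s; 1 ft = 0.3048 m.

1790 ft

3.28 kn × 0.514444 → 1.68738 m/s
d = v × t = 1.68738 m/s × 323 s = 545.024 m
545.024 m ÷ (0.3048 m/ft) = 1788.14 ft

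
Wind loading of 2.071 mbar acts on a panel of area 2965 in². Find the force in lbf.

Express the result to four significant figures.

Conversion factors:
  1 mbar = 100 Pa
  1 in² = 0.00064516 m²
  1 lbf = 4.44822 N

89.06 lbf

2.071 mbar × 100 → 207.1 Pa
2965 in² × 0.00064516 → 1.9129 m²
F = P × A = 207.1 Pa × 1.9129 m² = 396.162 N
396.162 N ÷ (4.44822 N/lbf) = 89.0608 lbf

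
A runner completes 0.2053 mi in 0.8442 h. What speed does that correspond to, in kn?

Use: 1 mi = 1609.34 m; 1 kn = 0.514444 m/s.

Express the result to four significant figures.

0.2113 kn

0.2053 mi × 1609.34 → 330.398 m
0.8442 h × 3600 → 3039.12 s
v = d / t = 330.398 m / 3039.12 s = 0.108715 m/s
0.108715 m/s ÷ (0.514444 m/s/kn) = 0.211325 kn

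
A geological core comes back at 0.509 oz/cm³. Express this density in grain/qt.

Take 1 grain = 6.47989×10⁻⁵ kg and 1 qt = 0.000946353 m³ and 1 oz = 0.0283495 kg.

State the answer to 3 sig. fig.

2.11×10⁵ grain/qt

0.509 oz/cm³ × 0.0283495 kg/oz ÷ 10⁻⁶ m³/cm³ = 14429.9 kg/m³
14429.9 kg/m³ ÷ 6.47989×10⁻⁵ kg/grain × 0.000946353 m³/qt = 210741 grain/qt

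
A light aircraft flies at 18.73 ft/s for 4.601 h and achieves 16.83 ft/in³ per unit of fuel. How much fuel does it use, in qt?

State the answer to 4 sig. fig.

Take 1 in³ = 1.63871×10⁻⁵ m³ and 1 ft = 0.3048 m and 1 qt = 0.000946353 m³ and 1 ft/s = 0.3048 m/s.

18.73 ft/s → 5.7089 m/s
4.601 h → 16563.6 s
d = v × t = 5.7089 × 16563.6 = 94559.9 m
16.83 ft/in³ → 313038 m/m³
V = d / (distance per unit fuel) = 94559.9 / 313038 = 0.302072 m³
In qt: 0.302072 / 0.000946353 = 319.196 qt

319.2 qt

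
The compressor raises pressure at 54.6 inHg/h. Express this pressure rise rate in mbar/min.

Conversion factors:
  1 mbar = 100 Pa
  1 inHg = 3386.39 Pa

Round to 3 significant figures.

54.6 inHg/h × 3386.39 Pa/inHg ÷ 3600 s/h = 51.3602 Pa/s
51.3602 Pa/s ÷ 100 Pa/mbar × 60 s/min = 30.8161 mbar/min

30.8 mbar/min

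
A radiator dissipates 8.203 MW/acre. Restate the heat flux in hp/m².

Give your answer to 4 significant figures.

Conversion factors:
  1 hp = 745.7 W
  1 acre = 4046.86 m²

2.718 hp/m²

8.203 MW/acre × 1000000 W/MW ÷ 4046.86 m²/acre = 2027 W/m²
2027 W/m² ÷ 745.7 W/hp = 2.71825 hp/m²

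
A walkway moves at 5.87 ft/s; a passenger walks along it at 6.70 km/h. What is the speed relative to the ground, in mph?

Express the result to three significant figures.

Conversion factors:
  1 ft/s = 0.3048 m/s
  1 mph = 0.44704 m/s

8.17 mph

5.87 ft/s × 0.3048 = 1.78918 m/s
6.70 km/h × (1/3.6) = 1.86111 m/s
Total: 1.78918 + 1.86111 = 3.65029 m/s
In mph: 3.65029 / 0.44704 = 8.16547 mph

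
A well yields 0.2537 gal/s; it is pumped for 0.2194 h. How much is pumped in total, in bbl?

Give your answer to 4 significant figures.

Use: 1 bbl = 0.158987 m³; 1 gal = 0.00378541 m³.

0.2537 gal/s → 9.60359×10⁻⁴ m³/s
0.2194 h → 789.84 s
V = Q × t = 9.60359×10⁻⁴ × 789.84 = 0.75853 m³
In bbl: 0.75853 / 0.158987 = 4.77102 bbl

4.771 bbl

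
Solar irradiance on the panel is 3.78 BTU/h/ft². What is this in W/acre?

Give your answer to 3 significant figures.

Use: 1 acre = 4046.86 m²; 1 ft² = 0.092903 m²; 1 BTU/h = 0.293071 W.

4.83×10⁴ W/acre

3.78 BTU/h/ft² × 0.293071 W/BTU/h ÷ 0.092903 m²/ft² = 11.9244 W/m²
11.9244 W/m² × 4046.86 m²/acre = 48256.4 W/acre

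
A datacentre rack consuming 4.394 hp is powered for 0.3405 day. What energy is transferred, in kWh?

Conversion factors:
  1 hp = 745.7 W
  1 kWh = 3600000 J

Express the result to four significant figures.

26.78 kWh

4.394 hp × 745.7 = 3276.61 W
0.3405 day × 86400 = 29419.2 s
E = P × t = 3276.61 W × 29419.2 s = 9.63952×10⁷ J
9.63952×10⁷ J ÷ (3600000 J/kWh) = 26.7764 kWh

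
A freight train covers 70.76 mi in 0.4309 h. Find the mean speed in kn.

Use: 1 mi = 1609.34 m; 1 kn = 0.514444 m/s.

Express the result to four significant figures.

142.7 kn

70.76 mi × 1609.34 = 113877 m
0.4309 h × 3600 = 1551.24 s
v = d / t = 113877 m / 1551.24 s = 73.4103 m/s
73.4103 m/s ÷ (0.514444 m/s/kn) = 142.698 kn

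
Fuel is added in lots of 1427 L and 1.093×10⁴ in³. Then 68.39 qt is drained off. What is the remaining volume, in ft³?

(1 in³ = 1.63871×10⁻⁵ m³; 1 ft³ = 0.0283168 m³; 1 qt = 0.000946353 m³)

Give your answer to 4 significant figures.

1427 L × 0.001 → 1.427 m³
1.093×10⁴ in³ × 1.63871×10⁻⁵ → 0.179111 m³
68.39 qt × 0.000946353 → 0.0647211 m³
Sum: 1.427 + 0.179111 − 0.0647211 = 1.54139 m³
In ft³: 1.54139 / 0.0283168 = 54.4338 ft³

54.43 ft³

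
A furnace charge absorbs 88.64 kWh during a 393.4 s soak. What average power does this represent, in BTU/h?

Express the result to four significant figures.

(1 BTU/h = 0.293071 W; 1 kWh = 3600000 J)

2.768×10⁶ BTU/h

88.64 kWh × 3600000 = 3.19104×10⁸ J
P = E / t = 3.19104×10⁸ J / 393.4 s = 811144 W
811144 W ÷ (0.293071 W/BTU/h) = 2.76774×10⁶ BTU/h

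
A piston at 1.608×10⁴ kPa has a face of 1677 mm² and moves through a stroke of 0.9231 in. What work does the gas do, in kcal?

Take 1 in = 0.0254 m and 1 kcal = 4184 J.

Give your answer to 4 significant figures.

1.608×10⁴ kPa → 1.608×10⁷ Pa
1677 mm² → 0.001677 m²
F = P × A = 1.608×10⁷ × 0.001677 = 26966.2 N
0.9231 in → 0.0234467 m
W = F × d = 26966.2 × 0.0234467 = 632.268 J
In kcal: 632.268 / 4184 = 0.151116 kcal

0.1511 kcal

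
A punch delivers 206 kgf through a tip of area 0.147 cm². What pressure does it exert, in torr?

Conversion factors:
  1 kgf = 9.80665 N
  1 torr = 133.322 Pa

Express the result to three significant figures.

1.03×10⁶ torr

206 kgf × 9.80665 → 2020.17 N
0.147 cm² × 0.0001 → 1.47×10⁻⁵ m²
P = F / A = 2020.17 N / 1.47×10⁻⁵ m² = 1.37427×10⁸ Pa
1.37427×10⁸ Pa ÷ (133.322 Pa/torr) = 1.03079×10⁶ torr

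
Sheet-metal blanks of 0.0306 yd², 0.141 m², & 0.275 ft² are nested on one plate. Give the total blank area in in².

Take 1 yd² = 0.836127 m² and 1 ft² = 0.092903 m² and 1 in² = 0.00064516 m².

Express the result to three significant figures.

0.0306 yd² × 0.836127 = 0.0255855 m²
0.141 m² (already m²)
0.275 ft² × 0.092903 = 0.0255483 m²
Combined: 0.0255855 + 0.141 + 0.0255483 = 0.192134 m²
In in²: 0.192134 / 0.00064516 = 297.808 in²

298 in²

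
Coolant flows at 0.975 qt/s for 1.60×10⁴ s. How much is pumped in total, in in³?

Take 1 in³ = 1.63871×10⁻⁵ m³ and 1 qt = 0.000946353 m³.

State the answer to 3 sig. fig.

0.975 qt/s → 9.22694×10⁻⁴ m³/s
V = Q × t = 9.22694×10⁻⁴ × 16000 = 14.7631 m³
In in³: 14.7631 / 1.63871×10⁻⁵ = 900898 in³

9.01×10⁵ in³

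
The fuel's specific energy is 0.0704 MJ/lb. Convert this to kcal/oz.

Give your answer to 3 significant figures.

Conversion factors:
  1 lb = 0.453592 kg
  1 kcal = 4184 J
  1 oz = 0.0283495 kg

0.0704 MJ/lb × 1000000 J/MJ ÷ 0.453592 kg/lb = 155206 J/kg
155206 J/kg ÷ 4184 J/kcal × 0.0283495 kg/oz = 1.05163 kcal/oz

1.05 kcal/oz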